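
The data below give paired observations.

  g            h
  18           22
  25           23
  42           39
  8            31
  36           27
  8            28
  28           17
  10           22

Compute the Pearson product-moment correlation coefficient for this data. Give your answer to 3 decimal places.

n = 8, Σg = 175, Σh = 209, Σg² = 5021, Σh² = 5781, Σgh = 4749
nΣgh − ΣgΣh = 37992 − 36575 = 1417
nΣg² − (Σg)² = 40168 − 30625 = 9543; nΣh² − (Σh)² = 46248 − 43681 = 2567
r = 1417 / √(9543 × 2567) = 1417 / 4949.4324 ≈ 0.286

0.286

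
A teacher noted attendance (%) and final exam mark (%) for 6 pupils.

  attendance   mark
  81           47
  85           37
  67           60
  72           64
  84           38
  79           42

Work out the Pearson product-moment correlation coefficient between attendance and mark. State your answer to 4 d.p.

n = 6, Σx = 468, Σy = 288, Σx² = 36756, Σy² = 14482, Σxy = 22090
nΣxy − ΣxΣy = 132540 − 134784 = -2244
nΣx² − (Σx)² = 220536 − 219024 = 1512; nΣy² − (Σy)² = 86892 − 82944 = 3948
r = -2244 / √(1512 × 3948) = -2244 / 2443.2306 ≈ -0.9185

-0.9185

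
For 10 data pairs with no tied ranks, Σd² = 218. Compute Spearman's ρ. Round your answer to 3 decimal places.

-0.321

ρ = 1 − 6Σd² / [n(n²−1)] = 1 − 6×218 / (10×99)
  = 1 − 1308/990 = 1 − 1.3212 ≈ -0.321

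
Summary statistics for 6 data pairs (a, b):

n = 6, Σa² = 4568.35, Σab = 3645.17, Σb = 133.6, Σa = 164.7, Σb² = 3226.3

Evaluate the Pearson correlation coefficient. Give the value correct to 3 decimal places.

-0.203

r = (nΣab − ΣaΣb) / √[(nΣa² − (Σa)²)(nΣb² − (Σb)²)]
Numerator: 6×3645.17 − 164.7×133.6 = -132.9
Denominator: √[(27410.1 − 27126.09)(19357.8 − 17848.96)] = √[284.01 × 1508.84] = 654.6187
r = -132.9 / 654.6187 ≈ -0.203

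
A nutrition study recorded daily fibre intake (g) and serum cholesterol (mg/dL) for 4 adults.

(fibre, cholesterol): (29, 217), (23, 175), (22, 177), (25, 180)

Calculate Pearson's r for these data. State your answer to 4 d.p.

n = 4, Σx = 99, Σy = 749, Σx² = 2479, Σy² = 141443, Σxy = 18712
nΣxy − ΣxΣy = 74848 − 74151 = 697
nΣx² − (Σx)² = 9916 − 9801 = 115; nΣy² − (Σy)² = 565772 − 561001 = 4771
r = 697 / √(115 × 4771) = 697 / 740.7192 ≈ 0.9410

0.9410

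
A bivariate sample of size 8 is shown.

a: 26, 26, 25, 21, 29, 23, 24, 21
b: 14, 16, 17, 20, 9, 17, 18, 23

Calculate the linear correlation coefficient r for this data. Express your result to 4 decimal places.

n = 8, Σa = 195, Σb = 134, Σa² = 4805, Σb² = 2364, Σab = 3192
nΣab − ΣaΣb = 25536 − 26130 = -594
nΣa² − (Σa)² = 38440 − 38025 = 415; nΣb² − (Σb)² = 18912 − 17956 = 956
r = -594 / √(415 × 956) = -594 / 629.8730 ≈ -0.9430

-0.9430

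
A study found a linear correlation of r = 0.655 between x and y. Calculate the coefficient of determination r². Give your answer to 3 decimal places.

0.429

r² = (0.655)² = 0.429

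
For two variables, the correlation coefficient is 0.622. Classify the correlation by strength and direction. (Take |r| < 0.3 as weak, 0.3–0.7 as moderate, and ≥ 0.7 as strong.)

moderate positive

r = 0.622 > 0 so the relationship is positive.
|r| = 0.622, which falls in the moderate range.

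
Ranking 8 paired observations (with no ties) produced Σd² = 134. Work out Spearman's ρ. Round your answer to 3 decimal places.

-0.595

ρ = 1 − 6Σd² / [n(n²−1)] = 1 − 6×134 / (8×63)
  = 1 − 804/504 = 1 − 1.5952 ≈ -0.595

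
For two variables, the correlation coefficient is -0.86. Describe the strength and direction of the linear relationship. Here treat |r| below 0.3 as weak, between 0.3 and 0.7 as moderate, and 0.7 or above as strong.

strong negative

r = -0.86 < 0 so the relationship is negative.
|r| = 0.86, which falls in the strong range.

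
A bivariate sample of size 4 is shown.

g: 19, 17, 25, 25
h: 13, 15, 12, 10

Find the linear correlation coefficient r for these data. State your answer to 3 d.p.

-0.893

n = 4, Σg = 86, Σh = 50, Σg² = 1900, Σh² = 638, Σgh = 1052
nΣgh − ΣgΣh = 4208 − 4300 = -92
nΣg² − (Σg)² = 7600 − 7396 = 204; nΣh² − (Σh)² = 2552 − 2500 = 52
r = -92 / √(204 × 52) = -92 / 102.9951 ≈ -0.893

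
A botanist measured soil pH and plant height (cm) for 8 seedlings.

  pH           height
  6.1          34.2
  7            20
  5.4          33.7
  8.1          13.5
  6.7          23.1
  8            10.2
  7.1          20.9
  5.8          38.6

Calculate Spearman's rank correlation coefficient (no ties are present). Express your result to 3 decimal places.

-0.881

Rank pH: 3, 5, 1, 8, 4, 7, 6, 2
Rank height: 7, 3, 6, 2, 5, 1, 4, 8
d = rank(pH) − rank(height): -4, 2, -5, 6, -1, 6, 2, -6; Σd² = 158
ρ = 1 − 6Σd² / [n(n²−1)] = 1 − 6×158 / (8×63) = 1 − 948/504 ≈ -0.881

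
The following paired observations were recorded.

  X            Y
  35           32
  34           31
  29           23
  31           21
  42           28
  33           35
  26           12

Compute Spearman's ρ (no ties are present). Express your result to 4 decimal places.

0.6429

Rank X: 6, 5, 2, 3, 7, 4, 1
Rank Y: 6, 5, 3, 2, 4, 7, 1
d = rank(X) − rank(Y): 0, 0, -1, 1, 3, -3, 0; Σd² = 20
ρ = 1 − 6Σd² / [n(n²−1)] = 1 − 6×20 / (7×48) = 1 − 120/336 ≈ 0.6429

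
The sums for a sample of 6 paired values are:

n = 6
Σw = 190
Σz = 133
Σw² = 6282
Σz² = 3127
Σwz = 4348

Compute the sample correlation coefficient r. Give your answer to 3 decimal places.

r = (nΣwz − ΣwΣz) / √[(nΣw² − (Σw)²)(nΣz² − (Σz)²)]
Numerator: 6×4348 − 190×133 = 818
Denominator: √[(37692 − 36100)(18762 − 17689)] = √[1592 × 1073] = 1306.9874
r = 818 / 1306.9874 ≈ 0.626

0.626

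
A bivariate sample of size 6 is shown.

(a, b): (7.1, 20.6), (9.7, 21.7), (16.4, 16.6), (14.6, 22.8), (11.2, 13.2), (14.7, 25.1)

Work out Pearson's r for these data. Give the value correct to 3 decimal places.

0.061

n = 6, Σa = 73.7, Σb = 120, Σa² = 968.15, Σb² = 2494.9, Σab = 1478.68
nΣab − ΣaΣb = 8872.08 − 8844 = 28.08
nΣa² − (Σa)² = 5808.9 − 5431.69 = 377.21; nΣb² − (Σb)² = 14969.4 − 14400 = 569.4
r = 28.08 / √(377.21 × 569.4) = 28.08 / 463.4473 ≈ 0.061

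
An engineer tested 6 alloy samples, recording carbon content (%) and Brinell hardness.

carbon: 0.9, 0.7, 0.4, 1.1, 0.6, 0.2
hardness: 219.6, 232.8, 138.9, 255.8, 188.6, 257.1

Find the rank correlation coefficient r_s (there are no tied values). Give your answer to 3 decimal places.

Rank carbon: 5, 4, 2, 6, 3, 1
Rank hardness: 3, 4, 1, 5, 2, 6
d = rank(carbon) − rank(hardness): 2, 0, 1, 1, 1, -5; Σd² = 32
ρ = 1 − 6Σd² / [n(n²−1)] = 1 − 6×32 / (6×35) = 1 − 192/210 ≈ 0.086

0.086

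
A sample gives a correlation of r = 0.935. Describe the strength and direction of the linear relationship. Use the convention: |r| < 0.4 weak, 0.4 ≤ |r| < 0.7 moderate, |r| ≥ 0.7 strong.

r = 0.935 > 0 so the relationship is positive.
|r| = 0.935, which falls in the strong range.

strong positive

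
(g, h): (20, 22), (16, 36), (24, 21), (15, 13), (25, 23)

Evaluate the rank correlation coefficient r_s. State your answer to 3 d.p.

Rank g: 3, 2, 4, 1, 5
Rank h: 3, 5, 2, 1, 4
d = rank(g) − rank(h): 0, -3, 2, 0, 1; Σd² = 14
ρ = 1 − 6Σd² / [n(n²−1)] = 1 − 6×14 / (5×24) = 1 − 84/120 ≈ 0.300

0.300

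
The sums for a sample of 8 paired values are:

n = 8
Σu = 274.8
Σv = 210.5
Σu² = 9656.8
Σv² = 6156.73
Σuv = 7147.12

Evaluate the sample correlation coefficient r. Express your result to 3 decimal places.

-0.228

r = (nΣuv − ΣuΣv) / √[(nΣu² − (Σu)²)(nΣv² − (Σv)²)]
Numerator: 8×7147.12 − 274.8×210.5 = -668.44
Denominator: √[(77254.4 − 75515.04)(49253.84 − 44310.25)] = √[1739.36 × 4943.59] = 2932.3511
r = -668.44 / 2932.3511 ≈ -0.228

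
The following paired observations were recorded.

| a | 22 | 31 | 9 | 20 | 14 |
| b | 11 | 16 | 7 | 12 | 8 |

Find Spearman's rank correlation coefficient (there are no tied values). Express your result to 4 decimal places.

Rank a: 4, 5, 1, 3, 2
Rank b: 3, 5, 1, 4, 2
d = rank(a) − rank(b): 1, 0, 0, -1, 0; Σd² = 2
ρ = 1 − 6Σd² / [n(n²−1)] = 1 − 6×2 / (5×24) = 1 − 12/120 ≈ 0.9000

0.9000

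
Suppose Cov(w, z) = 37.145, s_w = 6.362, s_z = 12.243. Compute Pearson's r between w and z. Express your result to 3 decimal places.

0.477

r = Cov(w,z) / (s_w · s_z) = 37.145 / (6.362 × 12.243)
  = 37.145 / 77.8900 ≈ 0.477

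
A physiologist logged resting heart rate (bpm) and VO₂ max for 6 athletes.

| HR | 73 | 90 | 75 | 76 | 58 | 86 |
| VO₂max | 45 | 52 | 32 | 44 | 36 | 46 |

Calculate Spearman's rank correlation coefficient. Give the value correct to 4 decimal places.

0.7143

Rank HR: 2, 6, 3, 4, 1, 5
Rank VO₂max: 4, 6, 1, 3, 2, 5
d = rank(HR) − rank(VO₂max): -2, 0, 2, 1, -1, 0; Σd² = 10
ρ = 1 − 6Σd² / [n(n²−1)] = 1 − 6×10 / (6×35) = 1 − 60/210 ≈ 0.7143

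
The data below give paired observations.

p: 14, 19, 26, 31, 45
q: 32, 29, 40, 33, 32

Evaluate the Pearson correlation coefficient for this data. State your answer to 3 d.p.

n = 5, Σp = 135, Σq = 166, Σp² = 4219, Σq² = 5578, Σpq = 4502
nΣpq − ΣpΣq = 22510 − 22410 = 100
nΣp² − (Σp)² = 21095 − 18225 = 2870; nΣq² − (Σq)² = 27890 − 27556 = 334
r = 100 / √(2870 × 334) = 100 / 979.0710 ≈ 0.102

0.102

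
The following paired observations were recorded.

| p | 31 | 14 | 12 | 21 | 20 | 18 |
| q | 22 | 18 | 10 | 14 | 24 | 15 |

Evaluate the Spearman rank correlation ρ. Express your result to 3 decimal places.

Rank p: 6, 2, 1, 5, 4, 3
Rank q: 5, 4, 1, 2, 6, 3
d = rank(p) − rank(q): 1, -2, 0, 3, -2, 0; Σd² = 18
ρ = 1 − 6Σd² / [n(n²−1)] = 1 − 6×18 / (6×35) = 1 − 108/210 ≈ 0.486

0.486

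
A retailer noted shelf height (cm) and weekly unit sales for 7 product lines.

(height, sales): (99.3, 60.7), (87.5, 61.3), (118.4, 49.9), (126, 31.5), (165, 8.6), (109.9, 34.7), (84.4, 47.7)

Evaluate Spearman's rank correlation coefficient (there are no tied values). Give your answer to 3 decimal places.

Rank height: 3, 2, 5, 6, 7, 4, 1
Rank sales: 6, 7, 5, 2, 1, 3, 4
d = rank(height) − rank(sales): -3, -5, 0, 4, 6, 1, -3; Σd² = 96
ρ = 1 − 6Σd² / [n(n²−1)] = 1 − 6×96 / (7×48) = 1 − 576/336 ≈ -0.714

-0.714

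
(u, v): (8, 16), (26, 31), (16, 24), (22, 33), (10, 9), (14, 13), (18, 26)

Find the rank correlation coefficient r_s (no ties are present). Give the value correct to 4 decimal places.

Rank u: 1, 7, 4, 6, 2, 3, 5
Rank v: 3, 6, 4, 7, 1, 2, 5
d = rank(u) − rank(v): -2, 1, 0, -1, 1, 1, 0; Σd² = 8
ρ = 1 − 6Σd² / [n(n²−1)] = 1 − 6×8 / (7×48) = 1 − 48/336 ≈ 0.8571

0.8571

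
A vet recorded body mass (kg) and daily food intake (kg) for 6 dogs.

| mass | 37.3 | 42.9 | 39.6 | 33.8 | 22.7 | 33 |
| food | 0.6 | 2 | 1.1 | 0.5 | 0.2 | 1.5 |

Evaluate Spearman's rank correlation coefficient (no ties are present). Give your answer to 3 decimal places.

Rank mass: 4, 6, 5, 3, 1, 2
Rank food: 3, 6, 4, 2, 1, 5
d = rank(mass) − rank(food): 1, 0, 1, 1, 0, -3; Σd² = 12
ρ = 1 − 6Σd² / [n(n²−1)] = 1 − 6×12 / (6×35) = 1 − 72/210 ≈ 0.657

0.657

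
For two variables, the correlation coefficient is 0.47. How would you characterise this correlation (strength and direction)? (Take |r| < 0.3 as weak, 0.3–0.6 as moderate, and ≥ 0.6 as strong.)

r = 0.47 > 0 so the relationship is positive.
|r| = 0.47, which falls in the moderate range.

moderate positive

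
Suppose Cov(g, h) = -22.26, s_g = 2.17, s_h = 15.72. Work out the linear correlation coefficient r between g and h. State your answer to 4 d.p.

-0.6525

r = Cov(g,h) / (s_g · s_h) = -22.26 / (2.17 × 15.72)
  = -22.26 / 34.1124 ≈ -0.6525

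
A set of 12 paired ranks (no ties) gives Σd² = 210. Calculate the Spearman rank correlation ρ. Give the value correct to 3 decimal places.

0.266

ρ = 1 − 6Σd² / [n(n²−1)] = 1 − 6×210 / (12×143)
  = 1 − 1260/1716 = 1 − 0.7343 ≈ 0.266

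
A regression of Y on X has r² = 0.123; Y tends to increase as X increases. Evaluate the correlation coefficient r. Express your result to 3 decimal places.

0.351

|r| = √0.123 = 0.351
The association is positive, so r = 0.351.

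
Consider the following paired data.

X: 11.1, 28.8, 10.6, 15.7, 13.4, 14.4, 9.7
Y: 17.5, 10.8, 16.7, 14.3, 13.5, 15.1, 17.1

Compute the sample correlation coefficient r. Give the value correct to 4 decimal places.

-0.9057

n = 7, ΣX = 103.7, ΣY = 105, ΣX² = 1792.51, ΣY² = 1608.94, ΣXY = 1471.03
nΣXY − ΣXΣY = 10297.21 − 10888.5 = -591.29
nΣX² − (ΣX)² = 12547.57 − 10753.69 = 1793.88; nΣY² − (ΣY)² = 11262.58 − 11025 = 237.58
r = -591.29 / √(1793.88 × 237.58) = -591.29 / 652.8323 ≈ -0.9057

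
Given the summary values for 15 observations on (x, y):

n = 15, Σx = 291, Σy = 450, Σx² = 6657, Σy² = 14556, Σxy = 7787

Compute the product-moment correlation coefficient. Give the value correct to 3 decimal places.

r = (nΣxy − ΣxΣy) / √[(nΣx² − (Σx)²)(nΣy² − (Σy)²)]
Numerator: 15×7787 − 291×450 = -14145
Denominator: √[(99855 − 84681)(218340 − 202500)] = √[15174 × 15840] = 15503.4241
r = -14145 / 15503.4241 ≈ -0.912

-0.912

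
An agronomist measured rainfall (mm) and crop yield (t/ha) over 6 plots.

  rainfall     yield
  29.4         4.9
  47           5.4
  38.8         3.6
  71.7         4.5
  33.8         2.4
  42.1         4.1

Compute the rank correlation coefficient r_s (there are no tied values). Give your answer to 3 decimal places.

Rank rainfall: 1, 5, 3, 6, 2, 4
Rank yield: 5, 6, 2, 4, 1, 3
d = rank(rainfall) − rank(yield): -4, -1, 1, 2, 1, 1; Σd² = 24
ρ = 1 − 6Σd² / [n(n²−1)] = 1 − 6×24 / (6×35) = 1 − 144/210 ≈ 0.314

0.314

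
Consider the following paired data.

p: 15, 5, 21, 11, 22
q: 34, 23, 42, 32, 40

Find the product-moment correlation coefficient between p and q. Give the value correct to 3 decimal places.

0.980

n = 5, Σp = 74, Σq = 171, Σp² = 1296, Σq² = 6073, Σpq = 2739
nΣpq − ΣpΣq = 13695 − 12654 = 1041
nΣp² − (Σp)² = 6480 − 5476 = 1004; nΣq² − (Σq)² = 30365 − 29241 = 1124
r = 1041 / √(1004 × 1124) = 1041 / 1062.3069 ≈ 0.980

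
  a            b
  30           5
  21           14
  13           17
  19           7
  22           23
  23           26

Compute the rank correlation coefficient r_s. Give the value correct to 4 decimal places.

-0.0286

Rank a: 6, 3, 1, 2, 4, 5
Rank b: 1, 3, 4, 2, 5, 6
d = rank(a) − rank(b): 5, 0, -3, 0, -1, -1; Σd² = 36
ρ = 1 − 6Σd² / [n(n²−1)] = 1 − 6×36 / (6×35) = 1 − 216/210 ≈ -0.0286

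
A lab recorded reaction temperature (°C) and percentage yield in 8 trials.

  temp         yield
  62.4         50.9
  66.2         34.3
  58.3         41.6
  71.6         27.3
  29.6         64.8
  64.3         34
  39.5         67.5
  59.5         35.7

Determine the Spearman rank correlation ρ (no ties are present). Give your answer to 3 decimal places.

Rank temp: 5, 7, 3, 8, 1, 6, 2, 4
Rank yield: 6, 3, 5, 1, 7, 2, 8, 4
d = rank(temp) − rank(yield): -1, 4, -2, 7, -6, 4, -6, 0; Σd² = 158
ρ = 1 − 6Σd² / [n(n²−1)] = 1 − 6×158 / (8×63) = 1 − 948/504 ≈ -0.881

-0.881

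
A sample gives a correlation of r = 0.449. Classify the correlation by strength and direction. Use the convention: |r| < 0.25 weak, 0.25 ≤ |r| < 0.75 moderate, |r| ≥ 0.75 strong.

moderate positive

r = 0.449 > 0 so the relationship is positive.
|r| = 0.449, which falls in the moderate range.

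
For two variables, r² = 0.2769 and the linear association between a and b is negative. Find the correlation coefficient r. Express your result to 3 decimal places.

-0.526

|r| = √0.2769 = 0.526
The association is negative, so r = −0.526.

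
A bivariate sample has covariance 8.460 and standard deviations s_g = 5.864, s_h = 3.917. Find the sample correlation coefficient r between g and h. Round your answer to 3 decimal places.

r = Cov(g,h) / (s_g · s_h) = 8.460 / (5.864 × 3.917)
  = 8.460 / 22.9693 ≈ 0.368

0.368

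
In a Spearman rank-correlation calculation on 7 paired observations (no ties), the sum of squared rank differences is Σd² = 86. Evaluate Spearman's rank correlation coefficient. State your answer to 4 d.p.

ρ = 1 − 6Σd² / [n(n²−1)] = 1 − 6×86 / (7×48)
  = 1 − 516/336 = 1 − 1.53571 ≈ -0.5357

-0.5357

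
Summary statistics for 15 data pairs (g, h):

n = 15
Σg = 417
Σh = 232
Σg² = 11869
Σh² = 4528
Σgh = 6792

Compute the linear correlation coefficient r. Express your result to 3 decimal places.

r = (nΣgh − ΣgΣh) / √[(nΣg² − (Σg)²)(nΣh² − (Σh)²)]
Numerator: 15×6792 − 417×232 = 5136
Denominator: √[(178035 − 173889)(67920 − 53824)] = √[4146 × 14096] = 7644.7378
r = 5136 / 7644.7378 ≈ 0.672

0.672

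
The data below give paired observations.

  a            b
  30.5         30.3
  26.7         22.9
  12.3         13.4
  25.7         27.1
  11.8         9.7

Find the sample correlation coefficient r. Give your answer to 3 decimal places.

0.969

n = 5, Σa = 107, Σb = 103.4, Σa² = 2594.16, Σb² = 2450.56, Σab = 2511.33
nΣab − ΣaΣb = 12556.65 − 11063.8 = 1492.85
nΣa² − (Σa)² = 12970.8 − 11449 = 1521.8; nΣb² − (Σb)² = 12252.8 − 10691.56 = 1561.24
r = 1492.85 / √(1521.8 × 1561.24) = 1492.85 / 1541.3939 ≈ 0.969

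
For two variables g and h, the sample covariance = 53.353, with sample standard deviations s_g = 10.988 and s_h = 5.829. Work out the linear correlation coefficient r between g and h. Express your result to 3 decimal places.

0.833

r = Cov(g,h) / (s_g · s_h) = 53.353 / (10.988 × 5.829)
  = 53.353 / 64.0491 ≈ 0.833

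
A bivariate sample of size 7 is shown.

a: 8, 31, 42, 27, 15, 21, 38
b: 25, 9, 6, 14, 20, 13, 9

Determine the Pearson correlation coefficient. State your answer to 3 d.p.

-0.957

n = 7, Σa = 182, Σb = 96, Σa² = 5628, Σb² = 1588, Σab = 2024
nΣab − ΣaΣb = 14168 − 17472 = -3304
nΣa² − (Σa)² = 39396 − 33124 = 6272; nΣb² − (Σb)² = 11116 − 9216 = 1900
r = -3304 / √(6272 × 1900) = -3304 / 3452.0718 ≈ -0.957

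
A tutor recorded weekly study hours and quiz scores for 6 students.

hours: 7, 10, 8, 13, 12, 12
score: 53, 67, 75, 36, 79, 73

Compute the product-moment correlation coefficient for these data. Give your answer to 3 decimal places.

-0.124

n = 6, Σx = 62, Σy = 383, Σx² = 670, Σy² = 25789, Σxy = 3933
nΣxy − ΣxΣy = 23598 − 23746 = -148
nΣx² − (Σx)² = 4020 − 3844 = 176; nΣy² − (Σy)² = 154734 − 146689 = 8045
r = -148 / √(176 × 8045) = -148 / 1189.9244 ≈ -0.124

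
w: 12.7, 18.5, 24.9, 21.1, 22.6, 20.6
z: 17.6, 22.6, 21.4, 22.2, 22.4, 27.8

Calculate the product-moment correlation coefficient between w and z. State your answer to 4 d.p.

0.4808

n = 6, Σw = 120.4, Σz = 134, Σw² = 2503.88, Σz² = 3045.92, Σwz = 2721.82
nΣwz − ΣwΣz = 16330.92 − 16133.6 = 197.32
nΣw² − (Σw)² = 15023.28 − 14496.16 = 527.12; nΣz² − (Σz)² = 18275.52 − 17956 = 319.52
r = 197.32 / √(527.12 × 319.52) = 197.32 / 410.3966 ≈ 0.4808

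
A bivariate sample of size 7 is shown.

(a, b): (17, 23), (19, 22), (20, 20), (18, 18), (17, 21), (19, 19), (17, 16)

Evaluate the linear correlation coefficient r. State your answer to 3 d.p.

n = 7, Σa = 127, Σb = 139, Σa² = 2313, Σb² = 2795, Σab = 2523
nΣab − ΣaΣb = 17661 − 17653 = 8
nΣa² − (Σa)² = 16191 − 16129 = 62; nΣb² − (Σb)² = 19565 − 19321 = 244
r = 8 / √(62 × 244) = 8 / 122.9959 ≈ 0.065

0.065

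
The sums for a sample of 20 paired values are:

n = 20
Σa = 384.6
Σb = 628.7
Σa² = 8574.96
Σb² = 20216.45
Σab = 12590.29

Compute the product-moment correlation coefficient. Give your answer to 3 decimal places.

0.684

r = (nΣab − ΣaΣb) / √[(nΣa² − (Σa)²)(nΣb² − (Σb)²)]
Numerator: 20×12590.29 − 384.6×628.7 = 10007.78
Denominator: √[(171499.2 − 147917.16)(404329 − 395263.69)] = √[23582.04 × 9065.31] = 14621.1663
r = 10007.78 / 14621.1663 ≈ 0.684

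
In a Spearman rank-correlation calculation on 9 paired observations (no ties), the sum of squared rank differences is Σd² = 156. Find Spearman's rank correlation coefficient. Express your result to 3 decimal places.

ρ = 1 − 6Σd² / [n(n²−1)] = 1 − 6×156 / (9×80)
  = 1 − 936/720 = 1 − 1.3000 ≈ -0.300

-0.300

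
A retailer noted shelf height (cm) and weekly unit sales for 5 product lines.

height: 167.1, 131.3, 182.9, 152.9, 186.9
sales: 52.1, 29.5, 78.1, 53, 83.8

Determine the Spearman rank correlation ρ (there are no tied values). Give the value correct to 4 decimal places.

0.9000

Rank height: 3, 1, 4, 2, 5
Rank sales: 2, 1, 4, 3, 5
d = rank(height) − rank(sales): 1, 0, 0, -1, 0; Σd² = 2
ρ = 1 − 6Σd² / [n(n²−1)] = 1 − 6×2 / (5×24) = 1 − 12/120 ≈ 0.9000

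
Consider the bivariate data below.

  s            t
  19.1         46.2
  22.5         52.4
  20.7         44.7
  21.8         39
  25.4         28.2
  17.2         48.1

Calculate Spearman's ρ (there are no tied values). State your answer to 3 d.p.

Rank s: 2, 5, 3, 4, 6, 1
Rank t: 4, 6, 3, 2, 1, 5
d = rank(s) − rank(t): -2, -1, 0, 2, 5, -4; Σd² = 50
ρ = 1 − 6Σd² / [n(n²−1)] = 1 − 6×50 / (6×35) = 1 − 300/210 ≈ -0.429

-0.429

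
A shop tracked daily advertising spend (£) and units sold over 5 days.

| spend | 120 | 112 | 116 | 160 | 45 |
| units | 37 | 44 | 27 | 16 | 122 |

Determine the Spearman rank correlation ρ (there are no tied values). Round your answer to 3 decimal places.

-0.900

Rank spend: 4, 2, 3, 5, 1
Rank units: 3, 4, 2, 1, 5
d = rank(spend) − rank(units): 1, -2, 1, 4, -4; Σd² = 38
ρ = 1 − 6Σd² / [n(n²−1)] = 1 − 6×38 / (5×24) = 1 − 228/120 ≈ -0.900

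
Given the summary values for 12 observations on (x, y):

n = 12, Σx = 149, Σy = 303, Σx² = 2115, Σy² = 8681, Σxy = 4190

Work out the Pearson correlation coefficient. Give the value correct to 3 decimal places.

0.819

r = (nΣxy − ΣxΣy) / √[(nΣx² − (Σx)²)(nΣy² − (Σy)²)]
Numerator: 12×4190 − 149×303 = 5133
Denominator: √[(25380 − 22201)(104172 − 91809)] = √[3179 × 12363] = 6269.1289
r = 5133 / 6269.1289 ≈ 0.819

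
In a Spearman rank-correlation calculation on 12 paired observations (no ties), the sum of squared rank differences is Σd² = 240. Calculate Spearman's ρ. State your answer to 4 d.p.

0.1608

ρ = 1 − 6Σd² / [n(n²−1)] = 1 − 6×240 / (12×143)
  = 1 − 1440/1716 = 1 − 0.83916 ≈ 0.1608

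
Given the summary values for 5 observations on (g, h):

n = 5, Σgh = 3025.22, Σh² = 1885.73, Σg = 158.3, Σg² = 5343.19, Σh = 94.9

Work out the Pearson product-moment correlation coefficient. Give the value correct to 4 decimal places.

r = (nΣgh − ΣgΣh) / √[(nΣg² − (Σg)²)(nΣh² − (Σh)²)]
Numerator: 5×3025.22 − 158.3×94.9 = 103.43
Denominator: √[(26715.95 − 25058.89)(9428.65 − 9006.01)] = √[1657.06 × 422.64] = 836.8631
r = 103.43 / 836.8631 ≈ 0.1236

0.1236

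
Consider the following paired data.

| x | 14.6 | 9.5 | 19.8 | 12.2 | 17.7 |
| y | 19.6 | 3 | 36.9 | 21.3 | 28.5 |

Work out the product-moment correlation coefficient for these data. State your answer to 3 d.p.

0.945

n = 5, Σx = 73.8, Σy = 109.3, Σx² = 1157.58, Σy² = 3020.71, Σxy = 1809.59
nΣxy − ΣxΣy = 9047.95 − 8066.34 = 981.61
nΣx² − (Σx)² = 5787.9 − 5446.44 = 341.46; nΣy² − (Σy)² = 15103.55 − 11946.49 = 3157.06
r = 981.61 / √(341.46 × 3157.06) = 981.61 / 1038.2725 ≈ 0.945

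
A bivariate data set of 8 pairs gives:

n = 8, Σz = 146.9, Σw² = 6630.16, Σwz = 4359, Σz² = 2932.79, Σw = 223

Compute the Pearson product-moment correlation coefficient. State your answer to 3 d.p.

r = (nΣwz − ΣwΣz) / √[(nΣw² − (Σw)²)(nΣz² − (Σz)²)]
Numerator: 8×4359 − 223×146.9 = 2113.3
Denominator: √[(53041.28 − 49729)(23462.32 − 21579.61)] = √[3312.28 × 1882.71] = 2497.2110
r = 2113.3 / 2497.2110 ≈ 0.846

0.846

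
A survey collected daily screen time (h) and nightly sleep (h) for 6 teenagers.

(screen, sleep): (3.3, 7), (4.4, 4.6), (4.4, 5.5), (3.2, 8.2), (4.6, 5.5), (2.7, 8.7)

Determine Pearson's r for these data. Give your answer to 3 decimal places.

-0.948

n = 6, Σx = 22.6, Σy = 39.5, Σx² = 88.3, Σy² = 273.59, Σxy = 142.57
nΣxy − ΣxΣy = 855.42 − 892.7 = -37.28
nΣx² − (Σx)² = 529.8 − 510.76 = 19.04; nΣy² − (Σy)² = 1641.54 − 1560.25 = 81.29
r = -37.28 / √(19.04 × 81.29) = -37.28 / 39.3416 ≈ -0.948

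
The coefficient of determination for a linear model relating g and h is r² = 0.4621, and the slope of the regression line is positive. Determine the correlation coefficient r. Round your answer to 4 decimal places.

|r| = √0.4621 = 0.6798
The association is positive, so r = 0.6798.

0.6798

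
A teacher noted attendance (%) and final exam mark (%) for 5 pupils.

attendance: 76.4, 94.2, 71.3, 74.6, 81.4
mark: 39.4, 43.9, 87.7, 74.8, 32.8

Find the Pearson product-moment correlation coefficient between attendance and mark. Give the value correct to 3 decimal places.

-0.606

n = 5, Σx = 397.9, Σy = 278.6, Σx² = 31985.41, Σy² = 17841.74, Σxy = 21648.55
nΣxy − ΣxΣy = 108242.75 − 110854.94 = -2612.19
nΣx² − (Σx)² = 159927.05 − 158324.41 = 1602.64; nΣy² − (Σy)² = 89208.7 − 77617.96 = 11590.74
r = -2612.19 / √(1602.64 × 11590.74) = -2612.19 / 4309.9633 ≈ -0.606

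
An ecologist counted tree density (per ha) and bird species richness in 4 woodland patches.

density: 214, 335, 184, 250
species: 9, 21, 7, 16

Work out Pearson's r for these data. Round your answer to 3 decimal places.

0.969

n = 4, Σx = 983, Σy = 53, Σx² = 254377, Σy² = 827, Σxy = 14249
nΣxy − ΣxΣy = 56996 − 52099 = 4897
nΣx² − (Σx)² = 1017508 − 966289 = 51219; nΣy² − (Σy)² = 3308 − 2809 = 499
r = 4897 / √(51219 × 499) = 4897 / 5055.5199 ≈ 0.969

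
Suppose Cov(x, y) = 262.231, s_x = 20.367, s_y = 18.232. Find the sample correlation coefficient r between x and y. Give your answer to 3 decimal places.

0.706

r = Cov(x,y) / (s_x · s_y) = 262.231 / (20.367 × 18.232)
  = 262.231 / 371.3311 ≈ 0.706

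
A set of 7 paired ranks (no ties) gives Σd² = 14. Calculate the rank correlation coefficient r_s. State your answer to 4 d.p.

ρ = 1 − 6Σd² / [n(n²−1)] = 1 − 6×14 / (7×48)
  = 1 − 84/336 = 1 − 0.25000 ≈ 0.7500

0.7500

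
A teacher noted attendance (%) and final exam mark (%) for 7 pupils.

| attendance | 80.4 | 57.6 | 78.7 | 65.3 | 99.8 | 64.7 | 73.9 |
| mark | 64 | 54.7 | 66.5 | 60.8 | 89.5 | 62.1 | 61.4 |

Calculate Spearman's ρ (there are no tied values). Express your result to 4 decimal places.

Rank attendance: 6, 1, 5, 3, 7, 2, 4
Rank mark: 5, 1, 6, 2, 7, 4, 3
d = rank(attendance) − rank(mark): 1, 0, -1, 1, 0, -2, 1; Σd² = 8
ρ = 1 − 6Σd² / [n(n²−1)] = 1 − 6×8 / (7×48) = 1 − 48/336 ≈ 0.8571

0.8571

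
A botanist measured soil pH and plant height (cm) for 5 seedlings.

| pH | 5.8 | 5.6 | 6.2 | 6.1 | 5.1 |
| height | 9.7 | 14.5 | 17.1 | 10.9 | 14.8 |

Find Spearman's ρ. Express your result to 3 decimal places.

Rank pH: 3, 2, 5, 4, 1
Rank height: 1, 3, 5, 2, 4
d = rank(pH) − rank(height): 2, -1, 0, 2, -3; Σd² = 18
ρ = 1 − 6Σd² / [n(n²−1)] = 1 − 6×18 / (5×24) = 1 − 108/120 ≈ 0.100

0.100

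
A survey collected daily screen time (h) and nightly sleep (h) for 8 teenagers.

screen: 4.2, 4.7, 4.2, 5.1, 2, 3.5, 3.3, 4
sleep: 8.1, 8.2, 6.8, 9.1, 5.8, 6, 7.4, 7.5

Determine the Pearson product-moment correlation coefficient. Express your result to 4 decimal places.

n = 8, Σx = 31, Σy = 58.9, Σx² = 126.52, Σy² = 442.55, Σxy = 234.55
nΣxy − ΣxΣy = 1876.4 − 1825.9 = 50.5
nΣx² − (Σx)² = 1012.16 − 961 = 51.16; nΣy² − (Σy)² = 3540.4 − 3469.21 = 71.19
r = 50.5 / √(51.16 × 71.19) = 50.5 / 60.3497 ≈ 0.8368

0.8368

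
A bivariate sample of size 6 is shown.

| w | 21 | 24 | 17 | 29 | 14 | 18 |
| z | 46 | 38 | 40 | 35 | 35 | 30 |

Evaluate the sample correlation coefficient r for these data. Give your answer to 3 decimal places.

n = 6, Σw = 123, Σz = 224, Σw² = 2667, Σz² = 8510, Σwz = 4603
nΣwz − ΣwΣz = 27618 − 27552 = 66
nΣw² − (Σw)² = 16002 − 15129 = 873; nΣz² − (Σz)² = 51060 − 50176 = 884
r = 66 / √(873 × 884) = 66 / 878.4828 ≈ 0.075

0.075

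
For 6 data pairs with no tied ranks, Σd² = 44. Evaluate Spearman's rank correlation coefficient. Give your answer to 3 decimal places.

-0.257

ρ = 1 − 6Σd² / [n(n²−1)] = 1 − 6×44 / (6×35)
  = 1 − 264/210 = 1 − 1.2571 ≈ -0.257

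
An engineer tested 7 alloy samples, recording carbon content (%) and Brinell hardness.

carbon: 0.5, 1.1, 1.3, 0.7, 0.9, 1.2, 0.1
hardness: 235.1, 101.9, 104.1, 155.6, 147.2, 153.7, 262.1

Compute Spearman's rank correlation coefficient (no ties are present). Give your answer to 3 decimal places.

-0.821

Rank carbon: 2, 5, 7, 3, 4, 6, 1
Rank hardness: 6, 1, 2, 5, 3, 4, 7
d = rank(carbon) − rank(hardness): -4, 4, 5, -2, 1, 2, -6; Σd² = 102
ρ = 1 − 6Σd² / [n(n²−1)] = 1 − 6×102 / (7×48) = 1 − 612/336 ≈ -0.821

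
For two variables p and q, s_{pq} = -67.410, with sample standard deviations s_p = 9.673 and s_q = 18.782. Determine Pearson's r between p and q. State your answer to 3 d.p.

r = Cov(p,q) / (s_p · s_q) = -67.410 / (9.673 × 18.782)
  = -67.410 / 181.6783 ≈ -0.371

-0.371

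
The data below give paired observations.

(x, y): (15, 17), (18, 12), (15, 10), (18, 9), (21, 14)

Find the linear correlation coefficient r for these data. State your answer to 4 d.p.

n = 5, Σx = 87, Σy = 62, Σx² = 1539, Σy² = 810, Σxy = 1077
nΣxy − ΣxΣy = 5385 − 5394 = -9
nΣx² − (Σx)² = 7695 − 7569 = 126; nΣy² − (Σy)² = 4050 − 3844 = 206
r = -9 / √(126 × 206) = -9 / 161.1087 ≈ -0.0559

-0.0559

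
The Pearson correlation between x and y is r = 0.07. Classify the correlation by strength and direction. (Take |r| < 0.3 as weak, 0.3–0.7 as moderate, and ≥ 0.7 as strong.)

weak positive

r = 0.07 > 0 so the relationship is positive.
|r| = 0.07, which falls in the weak range.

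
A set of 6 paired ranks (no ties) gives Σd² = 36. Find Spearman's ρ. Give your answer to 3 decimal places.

ρ = 1 − 6Σd² / [n(n²−1)] = 1 − 6×36 / (6×35)
  = 1 − 216/210 = 1 − 1.0286 ≈ -0.029

-0.029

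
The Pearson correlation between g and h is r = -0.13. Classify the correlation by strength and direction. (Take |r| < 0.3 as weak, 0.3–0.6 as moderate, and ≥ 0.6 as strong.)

weak negative

r = -0.13 < 0 so the relationship is negative.
|r| = 0.13, which falls in the weak range.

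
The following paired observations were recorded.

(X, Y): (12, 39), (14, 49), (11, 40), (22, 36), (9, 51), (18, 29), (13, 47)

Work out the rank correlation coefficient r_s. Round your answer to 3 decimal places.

Rank X: 3, 5, 2, 7, 1, 6, 4
Rank Y: 3, 6, 4, 2, 7, 1, 5
d = rank(X) − rank(Y): 0, -1, -2, 5, -6, 5, -1; Σd² = 92
ρ = 1 − 6Σd² / [n(n²−1)] = 1 − 6×92 / (7×48) = 1 − 552/336 ≈ -0.643

-0.643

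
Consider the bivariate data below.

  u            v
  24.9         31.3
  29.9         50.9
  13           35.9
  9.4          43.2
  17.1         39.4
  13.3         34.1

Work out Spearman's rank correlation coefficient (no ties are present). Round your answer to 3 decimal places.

Rank u: 5, 6, 2, 1, 4, 3
Rank v: 1, 6, 3, 5, 4, 2
d = rank(u) − rank(v): 4, 0, -1, -4, 0, 1; Σd² = 34
ρ = 1 − 6Σd² / [n(n²−1)] = 1 − 6×34 / (6×35) = 1 − 204/210 ≈ 0.029

0.029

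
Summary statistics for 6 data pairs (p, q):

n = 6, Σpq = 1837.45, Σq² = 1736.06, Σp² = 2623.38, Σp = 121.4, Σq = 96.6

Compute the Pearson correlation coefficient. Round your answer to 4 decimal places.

r = (nΣpq − ΣpΣq) / √[(nΣp² − (Σp)²)(nΣq² − (Σq)²)]
Numerator: 6×1837.45 − 121.4×96.6 = -702.54
Denominator: √[(15740.28 − 14737.96)(10416.36 − 9331.56)] = √[1002.32 × 1084.8] = 1042.7448
r = -702.54 / 1042.7448 ≈ -0.6737

-0.6737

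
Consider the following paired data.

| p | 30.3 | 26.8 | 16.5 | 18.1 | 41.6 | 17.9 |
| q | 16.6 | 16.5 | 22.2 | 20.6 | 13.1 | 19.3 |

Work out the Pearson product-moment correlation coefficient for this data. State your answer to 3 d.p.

n = 6, Σp = 151.2, Σq = 108.3, Σp² = 4287.16, Σq² = 2009.11, Σpq = 2574.77
nΣpq − ΣpΣq = 15448.62 − 16374.96 = -926.34
nΣp² − (Σp)² = 25722.96 − 22861.44 = 2861.52; nΣq² − (Σq)² = 12054.66 − 11728.89 = 325.77
r = -926.34 / √(2861.52 × 325.77) = -926.34 / 965.5037 ≈ -0.959

-0.959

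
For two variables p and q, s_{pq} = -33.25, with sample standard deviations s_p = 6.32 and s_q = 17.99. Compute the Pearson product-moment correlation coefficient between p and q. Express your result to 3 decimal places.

r = Cov(p,q) / (s_p · s_q) = -33.25 / (6.32 × 17.99)
  = -33.25 / 113.6968 ≈ -0.292

-0.292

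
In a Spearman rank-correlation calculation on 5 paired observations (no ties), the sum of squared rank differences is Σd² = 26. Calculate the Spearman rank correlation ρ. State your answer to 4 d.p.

-0.3000

ρ = 1 − 6Σd² / [n(n²−1)] = 1 − 6×26 / (5×24)
  = 1 − 156/120 = 1 − 1.30000 ≈ -0.3000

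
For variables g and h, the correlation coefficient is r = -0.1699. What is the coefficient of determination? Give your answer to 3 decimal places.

0.029

r² = (-0.1699)² = 0.029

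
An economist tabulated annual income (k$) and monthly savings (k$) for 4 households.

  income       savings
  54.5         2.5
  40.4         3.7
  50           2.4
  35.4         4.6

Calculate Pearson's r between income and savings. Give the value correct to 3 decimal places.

-0.962

n = 4, Σx = 180.3, Σy = 13.2, Σx² = 8355.57, Σy² = 46.86, Σxy = 568.57
nΣxy − ΣxΣy = 2274.28 − 2379.96 = -105.68
nΣx² − (Σx)² = 33422.28 − 32508.09 = 914.19; nΣy² − (Σy)² = 187.44 − 174.24 = 13.2
r = -105.68 / √(914.19 × 13.2) = -105.68 / 109.8513 ≈ -0.962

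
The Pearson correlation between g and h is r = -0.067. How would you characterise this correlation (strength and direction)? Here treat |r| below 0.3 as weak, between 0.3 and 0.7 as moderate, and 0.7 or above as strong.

weak negative

r = -0.067 < 0 so the relationship is negative.
|r| = 0.067, which falls in the weak range.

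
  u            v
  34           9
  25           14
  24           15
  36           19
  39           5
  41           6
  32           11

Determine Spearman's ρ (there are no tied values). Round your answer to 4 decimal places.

-0.6071

Rank u: 4, 2, 1, 5, 6, 7, 3
Rank v: 3, 5, 6, 7, 1, 2, 4
d = rank(u) − rank(v): 1, -3, -5, -2, 5, 5, -1; Σd² = 90
ρ = 1 − 6Σd² / [n(n²−1)] = 1 − 6×90 / (7×48) = 1 − 540/336 ≈ -0.6071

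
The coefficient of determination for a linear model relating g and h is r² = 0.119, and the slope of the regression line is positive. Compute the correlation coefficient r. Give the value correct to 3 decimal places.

|r| = √0.119 = 0.345
The association is positive, so r = 0.345.

0.345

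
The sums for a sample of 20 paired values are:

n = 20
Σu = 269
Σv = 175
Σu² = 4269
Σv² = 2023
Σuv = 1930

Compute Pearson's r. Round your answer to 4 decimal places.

-0.7490

r = (nΣuv − ΣuΣv) / √[(nΣu² − (Σu)²)(nΣv² − (Σv)²)]
Numerator: 20×1930 − 269×175 = -8475
Denominator: √[(85380 − 72361)(40460 − 30625)] = √[13019 × 9835] = 11315.5585
r = -8475 / 11315.5585 ≈ -0.7490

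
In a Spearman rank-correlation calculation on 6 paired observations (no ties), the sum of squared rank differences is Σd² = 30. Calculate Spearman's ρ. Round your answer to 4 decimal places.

0.1429

ρ = 1 − 6Σd² / [n(n²−1)] = 1 − 6×30 / (6×35)
  = 1 − 180/210 = 1 − 0.85714 ≈ 0.1429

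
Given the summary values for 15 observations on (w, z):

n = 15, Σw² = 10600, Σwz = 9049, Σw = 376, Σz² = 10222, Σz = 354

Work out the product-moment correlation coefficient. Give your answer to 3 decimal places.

r = (nΣwz − ΣwΣz) / √[(nΣw² − (Σw)²)(nΣz² − (Σz)²)]
Numerator: 15×9049 − 376×354 = 2631
Denominator: √[(159000 − 141376)(153330 − 125316)] = √[17624 × 28014] = 22219.7825
r = 2631 / 22219.7825 ≈ 0.118

0.118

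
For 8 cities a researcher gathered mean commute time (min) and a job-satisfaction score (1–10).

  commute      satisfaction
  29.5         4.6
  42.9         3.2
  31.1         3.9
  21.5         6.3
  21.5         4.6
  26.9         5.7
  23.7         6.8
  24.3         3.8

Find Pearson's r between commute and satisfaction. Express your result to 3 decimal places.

-0.648

n = 8, Σx = 221.4, Σy = 38.9, Σx² = 6478.16, Σy² = 200.63, Σxy = 1035.45
nΣxy − ΣxΣy = 8283.6 − 8612.46 = -328.86
nΣx² − (Σx)² = 51825.28 − 49017.96 = 2807.32; nΣy² − (Σy)² = 1605.04 − 1513.21 = 91.83
r = -328.86 / √(2807.32 × 91.83) = -328.86 / 507.7363 ≈ -0.648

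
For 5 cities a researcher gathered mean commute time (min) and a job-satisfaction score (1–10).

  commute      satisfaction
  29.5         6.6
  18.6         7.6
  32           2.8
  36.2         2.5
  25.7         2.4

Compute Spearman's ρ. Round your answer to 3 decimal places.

-0.400

Rank commute: 3, 1, 4, 5, 2
Rank satisfaction: 4, 5, 3, 2, 1
d = rank(commute) − rank(satisfaction): -1, -4, 1, 3, 1; Σd² = 28
ρ = 1 − 6Σd² / [n(n²−1)] = 1 − 6×28 / (5×24) = 1 − 168/120 ≈ -0.400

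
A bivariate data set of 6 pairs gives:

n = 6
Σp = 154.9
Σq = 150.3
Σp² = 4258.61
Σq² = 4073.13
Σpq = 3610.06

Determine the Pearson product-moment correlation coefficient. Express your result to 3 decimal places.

r = (nΣpq − ΣpΣq) / √[(nΣp² − (Σp)²)(nΣq² − (Σq)²)]
Numerator: 6×3610.06 − 154.9×150.3 = -1621.11
Denominator: √[(25551.66 − 23994.01)(24438.78 − 22590.09)] = √[1557.65 × 1848.69] = 1696.9419
r = -1621.11 / 1696.9419 ≈ -0.955

-0.955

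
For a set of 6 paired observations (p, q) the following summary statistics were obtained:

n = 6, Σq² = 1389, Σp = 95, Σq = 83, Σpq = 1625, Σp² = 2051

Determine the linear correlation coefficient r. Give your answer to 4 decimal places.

r = (nΣpq − ΣpΣq) / √[(nΣp² − (Σp)²)(nΣq² − (Σq)²)]
Numerator: 6×1625 − 95×83 = 1865
Denominator: √[(12306 − 9025)(8334 − 6889)] = √[3281 × 1445] = 2177.3941
r = 1865 / 2177.3941 ≈ 0.8565

0.8565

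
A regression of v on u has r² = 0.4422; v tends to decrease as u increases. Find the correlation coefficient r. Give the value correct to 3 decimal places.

-0.665

|r| = √0.4422 = 0.665
The association is negative, so r = −0.665.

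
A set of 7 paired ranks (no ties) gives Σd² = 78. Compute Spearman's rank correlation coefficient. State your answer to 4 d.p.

ρ = 1 − 6Σd² / [n(n²−1)] = 1 − 6×78 / (7×48)
  = 1 − 468/336 = 1 − 1.39286 ≈ -0.3929

-0.3929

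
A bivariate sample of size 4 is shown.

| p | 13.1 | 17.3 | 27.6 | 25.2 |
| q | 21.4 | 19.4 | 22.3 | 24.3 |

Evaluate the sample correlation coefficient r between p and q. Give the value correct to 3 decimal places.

0.627

n = 4, Σp = 83.2, Σq = 87.4, Σp² = 1867.7, Σq² = 1922.1, Σpq = 1843.8
nΣpq − ΣpΣq = 7375.2 − 7271.68 = 103.52
nΣp² − (Σp)² = 7470.8 − 6922.24 = 548.56; nΣq² − (Σq)² = 7688.4 − 7638.76 = 49.64
r = 103.52 / √(548.56 × 49.64) = 103.52 / 165.0167 ≈ 0.627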